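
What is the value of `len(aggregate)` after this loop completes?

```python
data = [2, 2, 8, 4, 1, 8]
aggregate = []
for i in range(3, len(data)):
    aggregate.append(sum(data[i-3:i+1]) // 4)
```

Number of 4-element averages
`aggregate` takes the values: [] → [4] → [4, 3] → [4, 3, 5]
So `len(aggregate)` = 3

Answer: 3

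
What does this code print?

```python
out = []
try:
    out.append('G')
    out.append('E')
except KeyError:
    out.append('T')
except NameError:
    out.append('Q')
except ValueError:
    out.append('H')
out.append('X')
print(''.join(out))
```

Execution trace: 'G' (try body) → 'E' (try body, no exception) → 'X' (after the try/except). Output: GEX

Answer: GEX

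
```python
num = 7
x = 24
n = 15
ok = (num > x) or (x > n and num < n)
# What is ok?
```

Trace:
`num = 7` → num = 7
`x = 24` → x = 24
`n = 15` → n = 15
`ok = (num > x) or (x > n and num < n)` → ok = True
So ok = True

Answer: True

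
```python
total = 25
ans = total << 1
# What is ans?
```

Trace:
`total = 25` → total = 25
`ans = total << 1` → ans = 50
So ans = 50

Answer: 50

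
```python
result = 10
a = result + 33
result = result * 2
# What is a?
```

Trace:
`result = 10` → result = 10
`a = result + 33` → a = 43
`result = result * 2` → result = 20
So a = 43

Answer: 43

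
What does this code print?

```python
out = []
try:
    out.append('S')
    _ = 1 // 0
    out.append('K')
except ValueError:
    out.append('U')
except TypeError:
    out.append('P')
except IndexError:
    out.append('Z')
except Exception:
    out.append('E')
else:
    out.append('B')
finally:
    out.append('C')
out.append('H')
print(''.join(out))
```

Execution trace: 'S' (try body) → 'E' (except Exception) → 'C' (finally) → 'H' (after the try/except). Output: SECH

Answer: SECH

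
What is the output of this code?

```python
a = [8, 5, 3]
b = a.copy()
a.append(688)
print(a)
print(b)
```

Key concept: list.copy() creates independent copy.
Step by step:
`a = [8, 5, 3]` → a = [8, 5, 3]
`b = a.copy()` → b = [8, 5, 3]
`a.append(688)` → a = [8, 5, 3, 688]
`print(a)` → prints [8, 5, 3, 688]
`print(b)` → prints [8, 5, 3]

Answer:
[8, 5, 3, 688]
[8, 5, 3]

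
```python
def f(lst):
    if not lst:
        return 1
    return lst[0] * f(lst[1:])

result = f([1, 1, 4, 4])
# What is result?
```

Product over [1, 1, 4, 4] = 1 * 1 * 4 * 4 = 16

Answer: 16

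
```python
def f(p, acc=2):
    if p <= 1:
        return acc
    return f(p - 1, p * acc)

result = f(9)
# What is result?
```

Accumulator trace (n, acc): (9, 2) -> (8, 18) -> (7, 144) -> (6, 1008) -> (5, 6048) -> (4, 30240) -> (3, 120960) -> (2, 362880) -> (1, 725760) -> return 725760

Answer: 725760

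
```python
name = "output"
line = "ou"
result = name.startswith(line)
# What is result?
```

Trace:
`name = "output"` → name = 'output'
`line = "ou"` → line = 'ou'
`result = name.startswith(line)` → result = True
So result = True

Answer: True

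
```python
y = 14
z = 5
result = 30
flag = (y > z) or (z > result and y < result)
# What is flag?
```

Trace:
`y = 14` → y = 14
`z = 5` → z = 5
`result = 30` → result = 30
`flag = (y > z) or (z > result and y < result)` → flag = True
So flag = True

Answer: True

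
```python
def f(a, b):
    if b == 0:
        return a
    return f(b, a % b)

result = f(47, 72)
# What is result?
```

f(47, 72) -> f(72, 47) -> f(47, 25) -> f(25, 22) -> f(22, 3) -> f(3, 1) -> f(1, 0) -> 1

Answer: 1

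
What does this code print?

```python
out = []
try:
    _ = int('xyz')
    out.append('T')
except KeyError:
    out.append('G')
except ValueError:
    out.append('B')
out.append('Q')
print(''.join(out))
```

Execution trace: 'B' (except ValueError) → 'Q' (after the try/except). Output: BQ

Answer: BQ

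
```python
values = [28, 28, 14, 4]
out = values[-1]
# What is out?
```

Trace:
`values = [28, 28, 14, 4]` → values = [28, 28, 14, 4]
`out = values[-1]` → out = 4
So out = 4

Answer: 4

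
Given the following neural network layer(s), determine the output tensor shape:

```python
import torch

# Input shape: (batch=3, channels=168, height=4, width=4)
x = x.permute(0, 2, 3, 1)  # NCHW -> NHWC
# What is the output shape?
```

Input: (3, 168, 4, 4) -> Output: (3, 4, 4, 168)

Answer: (3, 4, 4, 168)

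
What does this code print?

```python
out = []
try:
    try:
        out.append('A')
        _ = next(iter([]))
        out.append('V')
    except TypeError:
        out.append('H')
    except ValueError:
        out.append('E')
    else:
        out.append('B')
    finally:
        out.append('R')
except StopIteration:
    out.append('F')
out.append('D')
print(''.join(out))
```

Execution trace: 'A' (try body) → 'R' (finally) → 'F' (outer except StopIteration) → 'D' (after the try/except). Output: ARFD

Answer: ARFD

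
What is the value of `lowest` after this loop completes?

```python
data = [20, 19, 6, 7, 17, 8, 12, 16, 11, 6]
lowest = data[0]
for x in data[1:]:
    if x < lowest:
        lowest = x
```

Minimum of [20, 19, 6, 7, 17, 8, 12, 16, 11, 6]
`lowest` takes the values: 20 → 19 → 6

Answer: 6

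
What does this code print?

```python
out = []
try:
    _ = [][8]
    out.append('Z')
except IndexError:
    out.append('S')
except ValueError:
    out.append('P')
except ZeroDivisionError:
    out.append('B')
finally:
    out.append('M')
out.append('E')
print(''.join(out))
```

Execution trace: 'S' (except IndexError) → 'M' (finally) → 'E' (after the try/except). Output: SME

Answer: SME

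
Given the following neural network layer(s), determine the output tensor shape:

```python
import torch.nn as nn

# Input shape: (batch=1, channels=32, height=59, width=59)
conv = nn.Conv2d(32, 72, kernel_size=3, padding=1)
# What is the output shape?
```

Input: (1, 32, 59, 59) -> Output: (1, 72, 59, 59)

Answer: (1, 72, 59, 59)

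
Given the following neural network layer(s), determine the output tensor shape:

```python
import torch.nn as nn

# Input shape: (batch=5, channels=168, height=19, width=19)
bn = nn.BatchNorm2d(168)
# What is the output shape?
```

Input: (5, 168, 19, 19) -> Output: (5, 168, 19, 19)

Answer: (5, 168, 19, 19)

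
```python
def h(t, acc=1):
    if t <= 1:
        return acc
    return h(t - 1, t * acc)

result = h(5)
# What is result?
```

Accumulator trace (n, acc): (5, 1) -> (4, 5) -> (3, 20) -> (2, 60) -> (1, 120) -> return 120

Answer: 120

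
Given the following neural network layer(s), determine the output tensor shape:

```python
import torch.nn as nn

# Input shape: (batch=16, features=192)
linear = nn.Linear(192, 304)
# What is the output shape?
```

Input: (16, 192) -> Output: (16, 304)

Answer: (16, 304)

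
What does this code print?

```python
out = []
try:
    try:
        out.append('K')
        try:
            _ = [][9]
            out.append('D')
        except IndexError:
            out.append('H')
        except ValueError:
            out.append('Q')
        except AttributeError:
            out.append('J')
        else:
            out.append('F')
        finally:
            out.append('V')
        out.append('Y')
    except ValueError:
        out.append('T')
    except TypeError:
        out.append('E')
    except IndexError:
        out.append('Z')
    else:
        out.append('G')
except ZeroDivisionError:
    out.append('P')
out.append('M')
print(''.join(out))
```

Execution trace: 'K' (try body) → 'H' (inner except IndexError) → 'V' (inner finally) → 'Y' (try body, no exception) → 'G' (else) → 'M' (after the try/except). Output: KHVYGM

Answer: KHVYGM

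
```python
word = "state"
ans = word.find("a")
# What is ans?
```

Trace:
`word = "state"` → word = 'state'
`ans = word.find("a")` → ans = 2
So ans = 2

Answer: 2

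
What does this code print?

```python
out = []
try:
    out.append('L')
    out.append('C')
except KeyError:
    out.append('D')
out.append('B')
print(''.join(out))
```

Execution trace: 'L' (try body) → 'C' (try body, no exception) → 'B' (after the try/except). Output: LCB

Answer: LCB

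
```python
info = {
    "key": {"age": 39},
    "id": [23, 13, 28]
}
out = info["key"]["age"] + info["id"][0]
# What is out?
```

Trace:
`info = { ...` → info = {'key': {'age': 39}, 'id': [23, 13, 28]}
`out = info["key"]["age"] + info["id"][0]` → out = 62
So out = 62

Answer: 62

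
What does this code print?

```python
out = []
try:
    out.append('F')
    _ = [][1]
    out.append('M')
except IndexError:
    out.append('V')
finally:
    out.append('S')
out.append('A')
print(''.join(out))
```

Execution trace: 'F' (try body) → 'V' (except IndexError) → 'S' (finally) → 'A' (after the try/except). Output: FVSA

Answer: FVSA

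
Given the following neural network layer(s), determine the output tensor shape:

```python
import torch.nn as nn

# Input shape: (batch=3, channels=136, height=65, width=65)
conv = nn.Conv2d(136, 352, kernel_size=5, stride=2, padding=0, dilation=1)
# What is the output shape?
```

Input: (3, 136, 65, 65) -> Output: (3, 352, 31, 31)

Answer: (3, 352, 31, 31)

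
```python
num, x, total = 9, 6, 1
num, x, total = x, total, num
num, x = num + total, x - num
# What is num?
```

Trace:
`num, x, total = 9, 6, 1` → num = 9; x = 6; total = 1
`num, x, total = x, total, num` → num = 6; x = 1; total = 9
`num, x = num + total, x - num` → num = 15; x = -5
So num = 15

Answer: 15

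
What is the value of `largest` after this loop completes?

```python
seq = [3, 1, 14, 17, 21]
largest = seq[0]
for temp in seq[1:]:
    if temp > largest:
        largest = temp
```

Maximum of [3, 1, 14, 17, 21]
`largest` takes the values: 3 → 14 → 17 → 21

Answer: 21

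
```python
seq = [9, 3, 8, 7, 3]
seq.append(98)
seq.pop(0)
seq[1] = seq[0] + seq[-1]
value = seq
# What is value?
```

Trace:
`seq = [9, 3, 8, 7, 3]` → seq = [9, 3, 8, 7, 3]
`seq.append(98)` → seq = [9, 3, 8, 7, 3, 98]
`seq.pop(0)` → seq = [3, 8, 7, 3, 98]
`seq[1] = seq[0] + seq[-1]` → seq = [3, 101, 7, 3, 98]
`value = seq` → value = [3, 101, 7, 3, 98]
So value = [3, 101, 7, 3, 98]

Answer: [3, 101, 7, 3, 98]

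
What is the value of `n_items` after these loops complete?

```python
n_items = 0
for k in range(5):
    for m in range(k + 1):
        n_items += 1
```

Triangle: 1 + 2 + ... + 5
`n_items` takes the values: 0 → 1 → 2 → 3 → 4 → 5 → 6 → 7 → 8 → 9 → 10 → 11 → 12 → 13 → 14 → 15

Answer: 15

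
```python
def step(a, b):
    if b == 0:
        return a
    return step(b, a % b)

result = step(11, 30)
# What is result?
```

step(11, 30) -> step(30, 11) -> step(11, 8) -> step(8, 3) -> step(3, 2) -> step(2, 1) -> step(1, 0) -> 1

Answer: 1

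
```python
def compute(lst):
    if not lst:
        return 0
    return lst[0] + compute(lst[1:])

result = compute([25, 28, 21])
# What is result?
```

25 + 28 + 21 + 0 = 74

Answer: 74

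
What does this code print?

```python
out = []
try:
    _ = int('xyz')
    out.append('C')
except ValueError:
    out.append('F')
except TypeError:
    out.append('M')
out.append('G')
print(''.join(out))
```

Execution trace: 'F' (except ValueError) → 'G' (after the try/except). Output: FG

Answer: FG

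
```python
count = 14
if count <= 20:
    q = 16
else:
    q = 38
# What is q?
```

Trace:
`count = 14` → count = 14
`if count <= 20: ...` → count <= 20 is True → q = 16
So q = 16

Answer: 16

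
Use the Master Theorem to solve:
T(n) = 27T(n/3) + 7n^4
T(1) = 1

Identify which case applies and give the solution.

a=27, b=3, f(n)=7n^4. log_3(27) = 3. Since c=4 > 3 and the regularity condition holds (27(n/3)^4 = (27/3^4)n^4 with 27/3^4 < 1), Case 3 applies: T(n) = Θ(f(n)) = O(n^4).

Answer: O(n^4) - Case 3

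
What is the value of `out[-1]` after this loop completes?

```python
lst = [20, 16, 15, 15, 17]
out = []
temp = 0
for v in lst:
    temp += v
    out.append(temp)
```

Cumulative sum ends at 83
`out` takes the values: [] → [20] → [20, 36] → [20, 36, 51] → [20, 36, 51, 66] → [20, 36, 51, 66, 83]
So `out[-1]` = 83

Answer: 83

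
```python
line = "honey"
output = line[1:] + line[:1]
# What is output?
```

Trace:
`line = "honey"` → line = 'honey'
`output = line[1:] + line[:1]` → output = 'oneyh'
So output = 'oneyh'

Answer: 'oneyh'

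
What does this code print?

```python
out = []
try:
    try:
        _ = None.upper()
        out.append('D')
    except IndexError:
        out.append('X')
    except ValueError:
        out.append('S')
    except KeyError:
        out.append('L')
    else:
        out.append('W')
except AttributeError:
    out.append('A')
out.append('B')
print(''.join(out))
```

Execution trace: 'A' (outer except AttributeError) → 'B' (after the try/except). Output: AB

Answer: AB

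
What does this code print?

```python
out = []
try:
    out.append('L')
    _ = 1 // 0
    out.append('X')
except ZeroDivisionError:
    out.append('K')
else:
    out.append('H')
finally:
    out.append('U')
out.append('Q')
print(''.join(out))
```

Execution trace: 'L' (try body) → 'K' (except ZeroDivisionError) → 'U' (finally) → 'Q' (after the try/except). Output: LKUQ

Answer: LKUQ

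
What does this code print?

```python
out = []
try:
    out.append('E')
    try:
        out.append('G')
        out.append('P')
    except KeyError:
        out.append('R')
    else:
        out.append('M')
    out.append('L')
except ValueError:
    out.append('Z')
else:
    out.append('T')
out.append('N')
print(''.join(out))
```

Execution trace: 'E' (try body) → 'G' (inner try body) → 'P' (inner try body, no exception) → 'M' (inner else) → 'L' (try body, no exception) → 'T' (else) → 'N' (after the try/except). Output: EGPMLTN

Answer: EGPMLTN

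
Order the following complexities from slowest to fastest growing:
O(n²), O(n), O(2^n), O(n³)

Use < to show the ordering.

Ordered by growth rate: O(n) < O(n²) < O(n³) < O(2^n)

Answer: O(n) < O(n²) < O(n³) < O(2^n)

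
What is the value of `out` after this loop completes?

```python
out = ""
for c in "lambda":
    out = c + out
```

Reverse 'lambda'
`out` takes the values: "" → "l" → "al" → "mal" → "bmal" → "dbmal" → "adbmal"

Answer: "adbmal"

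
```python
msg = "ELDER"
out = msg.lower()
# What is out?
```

Trace:
`msg = "ELDER"` → msg = 'ELDER'
`out = msg.lower()` → out = 'elder'
So out = 'elder'

Answer: 'elder'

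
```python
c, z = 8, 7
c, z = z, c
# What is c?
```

Trace:
`c, z = 8, 7` → c = 8; z = 7
`c, z = z, c` → c = 7; z = 8
So c = 7

Answer: 7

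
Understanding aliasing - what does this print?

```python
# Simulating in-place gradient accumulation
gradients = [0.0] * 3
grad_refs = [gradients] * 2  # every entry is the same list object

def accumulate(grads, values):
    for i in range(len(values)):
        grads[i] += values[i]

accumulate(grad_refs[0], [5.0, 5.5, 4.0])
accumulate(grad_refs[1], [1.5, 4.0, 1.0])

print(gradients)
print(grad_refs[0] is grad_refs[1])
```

Key concept: gradient accumulation aliasing.
Step by step:
`gradients = [0.0] * 3` → gradients = [0.0, 0.0, 0.0]
`grad_refs = [gradients] * 2` → grad_refs = [[0.0, 0.0, 0.0], [0.0, 0.0, 0.0]]
`accumulate(grad_refs[0], [5.0, 5.5, 4.0])` → gradients = [5.0, 5.5, 4.0]; grad_refs = [[5.0, 5.5, 4.0], [5.0, 5.5, 4.0]]
`accumulate(grad_refs[1], [1.5, 4.0, 1.0])` → gradients = [6.5, 9.5, 5.0]; grad_refs = [[6.5, 9.5, 5.0], [6.5, 9.5, 5.0]]
`print(gradients)` → prints [6.5, 9.5, 5.0]
`print(grad_refs[0] is grad_refs[1])` → prints True

Answer:
[6.5, 9.5, 5.0]
True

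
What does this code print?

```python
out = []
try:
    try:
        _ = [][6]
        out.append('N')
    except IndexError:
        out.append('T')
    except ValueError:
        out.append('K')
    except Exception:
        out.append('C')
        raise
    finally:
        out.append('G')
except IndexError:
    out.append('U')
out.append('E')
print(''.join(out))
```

Execution trace: 'T' (inner except IndexError) → 'G' (inner finally) → 'E' (after the try/except). Output: TGE

Answer: TGE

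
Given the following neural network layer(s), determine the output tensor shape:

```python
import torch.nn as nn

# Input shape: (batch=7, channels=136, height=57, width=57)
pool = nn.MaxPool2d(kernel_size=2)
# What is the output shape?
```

Input: (7, 136, 57, 57) -> Output: (7, 136, 28, 28)

Answer: (7, 136, 28, 28)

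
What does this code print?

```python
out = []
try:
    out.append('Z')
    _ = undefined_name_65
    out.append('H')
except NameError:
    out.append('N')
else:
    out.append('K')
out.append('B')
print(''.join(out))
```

Execution trace: 'Z' (try body) → 'N' (except NameError) → 'B' (after the try/except). Output: ZNB

Answer: ZNB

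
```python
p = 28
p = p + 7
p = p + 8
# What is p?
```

Trace:
`p = 28` → p = 28
`p = p + 7` → p = 35
`p = p + 8` → p = 43
So p = 43

Answer: 43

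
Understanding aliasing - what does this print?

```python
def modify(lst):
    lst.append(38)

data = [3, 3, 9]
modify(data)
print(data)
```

Key concept: function modifies passed list.
Step by step:
`data = [3, 3, 9]` → data = [3, 3, 9]
`modify(data)` → data = [3, 3, 9, 38]
`print(data)` → prints [3, 3, 9, 38]

Answer: [3, 3, 9, 38]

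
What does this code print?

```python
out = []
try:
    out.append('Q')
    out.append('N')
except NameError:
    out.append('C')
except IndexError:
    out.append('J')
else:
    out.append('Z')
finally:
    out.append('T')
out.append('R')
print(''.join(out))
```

Execution trace: 'Q' (try body) → 'N' (try body, no exception) → 'Z' (else) → 'T' (finally) → 'R' (after the try/except). Output: QNZTR

Answer: QNZTR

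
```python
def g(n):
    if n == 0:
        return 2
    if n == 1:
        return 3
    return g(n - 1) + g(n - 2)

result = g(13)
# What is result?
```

Build up from base cases: g(0)=2, g(1)=3, g(2)=5, g(3)=8, g(4)=13, g(5)=21, g(6)=34, ..., g(13)=987

Answer: 987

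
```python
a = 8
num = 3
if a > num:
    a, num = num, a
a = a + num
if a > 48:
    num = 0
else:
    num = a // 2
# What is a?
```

Trace:
`a = 8` → a = 8
`num = 3` → num = 3
`if a > num: ...` → a > num is True → a = 3; num = 8
`a = a + num` → a = 11
`if a > 48: ...` → a > 48 is False, take else branch → num = 5
So a = 11

Answer: 11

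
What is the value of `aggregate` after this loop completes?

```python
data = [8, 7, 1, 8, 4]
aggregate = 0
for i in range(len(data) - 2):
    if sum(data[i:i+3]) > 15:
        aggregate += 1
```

Count windows with sum > 15
`aggregate` takes the values: 0 → 1 → 2

Answer: 2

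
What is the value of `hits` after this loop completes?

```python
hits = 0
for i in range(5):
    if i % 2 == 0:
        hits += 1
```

Count numbers divisible by 2 in range(5)
`hits` takes the values: 0 → 1 → 2 → 3

Answer: 3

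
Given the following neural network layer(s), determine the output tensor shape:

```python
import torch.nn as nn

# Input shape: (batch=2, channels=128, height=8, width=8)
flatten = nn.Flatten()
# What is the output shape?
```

Input: (2, 128, 8, 8) -> Output: (2, 8192)

Answer: (2, 8192)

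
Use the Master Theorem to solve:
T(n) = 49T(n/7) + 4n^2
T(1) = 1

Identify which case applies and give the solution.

a=49, b=7, f(n)=4n^2. log_7(49) = 2. Since c=2 = 2, Case 2 applies: T(n) = Θ(n^log_b(a) · log n) = O(n^2 log n).

Answer: O(n^2 log n) - Case 2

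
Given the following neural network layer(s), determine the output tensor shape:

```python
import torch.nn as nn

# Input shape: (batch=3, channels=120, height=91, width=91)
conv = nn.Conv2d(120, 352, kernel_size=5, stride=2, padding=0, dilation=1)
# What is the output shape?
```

Input: (3, 120, 91, 91) -> Output: (3, 352, 44, 44)

Answer: (3, 352, 44, 44)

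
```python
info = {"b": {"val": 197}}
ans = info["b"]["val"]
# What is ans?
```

Trace:
`info = {"b": {"val": 197}}` → info = {'b': {'val': 197}}
`ans = info["b"]["val"]` → ans = 197
So ans = 197

Answer: 197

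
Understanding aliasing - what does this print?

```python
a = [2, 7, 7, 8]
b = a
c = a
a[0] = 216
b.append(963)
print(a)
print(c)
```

Key concept: multiple aliases.
Step by step:
`a = [2, 7, 7, 8]` → a = [2, 7, 7, 8]
`b = a` → b = [2, 7, 7, 8] (same object as a)
`c = a` → c = [2, 7, 7, 8] (same object as a, b)
`a[0] = 216` → a = [216, 7, 7, 8] (same object as b, c); b = [216, 7, 7, 8] (same object as a, c); c = [216, 7, 7, 8] (same object as a, b)
`b.append(963)` → a = [216, 7, 7, 8, 963] (same object as b, c); b = [216, 7, 7, 8, 963] (same object as a, c); c = [216, 7, 7, 8, 963] (same object as a, b)
`print(a)` → prints [216, 7, 7, 8, 963]
`print(c)` → prints [216, 7, 7, 8, 963]

Answer:
[216, 7, 7, 8, 963]
[216, 7, 7, 8, 963]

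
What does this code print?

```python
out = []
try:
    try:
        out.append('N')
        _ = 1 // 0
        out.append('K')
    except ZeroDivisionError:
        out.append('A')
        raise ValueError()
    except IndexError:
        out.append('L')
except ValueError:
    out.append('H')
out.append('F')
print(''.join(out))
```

Execution trace: 'N' (inner try body) → 'A' (inner except ZeroDivisionError) → 'H' (outer except ValueError) → 'F' (after the try/except). Output: NAHF

Answer: NAHF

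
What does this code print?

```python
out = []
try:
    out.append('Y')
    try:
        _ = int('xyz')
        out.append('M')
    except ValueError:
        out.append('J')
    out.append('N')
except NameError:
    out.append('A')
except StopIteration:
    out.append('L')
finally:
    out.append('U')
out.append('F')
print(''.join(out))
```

Execution trace: 'Y' (try body) → 'J' (inner except ValueError) → 'N' (try body, no exception) → 'U' (finally) → 'F' (after the try/except). Output: YJNUF

Answer: YJNUF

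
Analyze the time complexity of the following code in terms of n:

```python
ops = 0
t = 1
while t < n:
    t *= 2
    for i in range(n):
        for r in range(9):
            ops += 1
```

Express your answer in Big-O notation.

Each loop level contributes: log n × n × 1. Multiplying the contributions gives O(n log n).

Answer: O(n log n)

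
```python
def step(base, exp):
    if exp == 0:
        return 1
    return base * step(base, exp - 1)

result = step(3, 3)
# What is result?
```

step(3, 3) = 3 * 3 * 3 = 27

Answer: 27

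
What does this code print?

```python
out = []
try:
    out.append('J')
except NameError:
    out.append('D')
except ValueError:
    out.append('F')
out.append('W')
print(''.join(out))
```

Execution trace: 'J' (try body, no exception) → 'W' (after the try/except). Output: JW

Answer: JW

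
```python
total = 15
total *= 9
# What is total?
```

Trace:
`total = 15` → total = 15
`total *= 9` → total = 135
So total = 135

Answer: 135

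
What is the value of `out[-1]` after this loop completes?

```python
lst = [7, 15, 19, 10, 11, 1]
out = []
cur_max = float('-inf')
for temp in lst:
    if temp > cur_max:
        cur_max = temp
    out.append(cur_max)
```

Running max ends at 19
`out` takes the values: [] → [7] → [7, 15] → [7, 15, 19] → [7, 15, 19, 19] → [7, 15, 19, 19, 19] → [7, 15, 19, 19, 19, 19]
So `out[-1]` = 19

Answer: 19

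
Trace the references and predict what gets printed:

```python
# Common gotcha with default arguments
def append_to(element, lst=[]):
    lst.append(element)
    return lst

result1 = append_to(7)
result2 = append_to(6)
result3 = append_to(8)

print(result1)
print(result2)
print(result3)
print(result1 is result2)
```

Key concept: mutable default argument gotcha.
Step by step:
`result1 = append_to(7)` → result1 = [7]
`result2 = append_to(6)` → result1 = [7, 6] (same object as result2); result2 = [7, 6] (same object as result1)
`result3 = append_to(8)` → result1 = [7, 6, 8] (same object as result2, result3); result2 = [7, 6, 8] (same object as result1, result3); result3 = [7, 6, 8] (same object as result1, result2)
`print(result1)` → prints [7, 6, 8]
`print(result2)` → prints [7, 6, 8]
`print(result3)` → prints [7, 6, 8]
`print(result1 is result2)` → prints True

Answer:
[7, 6, 8]
[7, 6, 8]
[7, 6, 8]
True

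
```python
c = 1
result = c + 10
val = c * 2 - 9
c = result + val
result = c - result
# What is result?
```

Trace:
`c = 1` → c = 1
`result = c + 10` → result = 11
`val = c * 2 - 9` → val = -7
`c = result + val` → c = 4
`result = c - result` → result = -7
So result = -7

Answer: -7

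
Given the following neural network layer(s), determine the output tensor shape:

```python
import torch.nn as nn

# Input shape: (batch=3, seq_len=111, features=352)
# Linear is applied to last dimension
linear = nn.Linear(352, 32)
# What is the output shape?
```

Input: (3, 111, 352) -> Output: (3, 111, 32)

Answer: (3, 111, 32)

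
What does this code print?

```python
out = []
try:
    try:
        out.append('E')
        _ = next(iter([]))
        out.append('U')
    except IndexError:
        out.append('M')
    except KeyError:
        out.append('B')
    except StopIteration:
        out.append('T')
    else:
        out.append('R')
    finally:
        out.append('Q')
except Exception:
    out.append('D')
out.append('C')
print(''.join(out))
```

Execution trace: 'E' (inner try body) → 'T' (inner except StopIteration) → 'Q' (inner finally) → 'C' (after the try/except). Output: ETQC

Answer: ETQC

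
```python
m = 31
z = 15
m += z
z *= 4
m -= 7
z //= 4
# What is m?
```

Trace:
`m = 31` → m = 31
`z = 15` → z = 15
`m += z` → m = 46
`z *= 4` → z = 60
`m -= 7` → m = 39
`z //= 4` → z = 15
So m = 39

Answer: 39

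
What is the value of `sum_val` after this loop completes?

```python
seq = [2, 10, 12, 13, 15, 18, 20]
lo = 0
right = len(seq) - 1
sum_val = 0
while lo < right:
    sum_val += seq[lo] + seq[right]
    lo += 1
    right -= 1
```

Sum of pairs from ends
`sum_val` takes the values: 0 → 22 → 50 → 77

Answer: 77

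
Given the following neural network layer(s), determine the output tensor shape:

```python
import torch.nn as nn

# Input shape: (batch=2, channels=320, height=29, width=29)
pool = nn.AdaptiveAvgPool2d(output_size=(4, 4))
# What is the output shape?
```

Input: (2, 320, 29, 29) -> Output: (2, 320, 4, 4)

Answer: (2, 320, 4, 4)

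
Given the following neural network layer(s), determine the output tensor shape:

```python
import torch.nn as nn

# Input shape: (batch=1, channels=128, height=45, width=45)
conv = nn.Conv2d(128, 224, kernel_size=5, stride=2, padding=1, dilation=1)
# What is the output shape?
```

Input: (1, 128, 45, 45) -> Output: (1, 224, 22, 22)

Answer: (1, 224, 22, 22)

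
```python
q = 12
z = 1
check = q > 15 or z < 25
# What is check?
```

Trace:
`q = 12` → q = 12
`z = 1` → z = 1
`check = q > 15 or z < 25` → check = True
So check = True

Answer: True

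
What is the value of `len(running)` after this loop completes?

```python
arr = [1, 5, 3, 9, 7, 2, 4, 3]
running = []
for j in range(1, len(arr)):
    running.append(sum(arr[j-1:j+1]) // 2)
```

Number of 2-element averages
`running` takes the values: [] → [3] → [3, 4] → [3, 4, 6] → [3, 4, 6, 8] → [3, 4, 6, 8, 4] → [3, 4, 6, 8, 4, 3] → [3, 4, 6, 8, 4, 3, 3]
So `len(running)` = 7

Answer: 7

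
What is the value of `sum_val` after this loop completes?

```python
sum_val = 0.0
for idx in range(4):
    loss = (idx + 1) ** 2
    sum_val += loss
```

Sum of squared losses 1² + 2² + ... + 4²
`sum_val` takes the values: 0.0 → 1.0 → 5.0 → 14.0 → 30.0

Answer: 30.0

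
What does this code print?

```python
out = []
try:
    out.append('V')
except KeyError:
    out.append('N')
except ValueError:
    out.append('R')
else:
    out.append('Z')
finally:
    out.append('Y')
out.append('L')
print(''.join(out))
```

Execution trace: 'V' (try body, no exception) → 'Z' (else) → 'Y' (finally) → 'L' (after the try/except). Output: VZYL

Answer: VZYL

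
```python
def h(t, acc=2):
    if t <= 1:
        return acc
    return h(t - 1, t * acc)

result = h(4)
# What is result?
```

Accumulator trace (n, acc): (4, 2) -> (3, 8) -> (2, 24) -> (1, 48) -> return 48

Answer: 48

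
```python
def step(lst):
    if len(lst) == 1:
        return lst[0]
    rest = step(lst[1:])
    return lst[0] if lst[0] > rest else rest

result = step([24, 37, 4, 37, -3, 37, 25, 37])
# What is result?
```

Recursive max over [24, 37, 4, 37, -3, 37, 25, 37] = 37

Answer: 37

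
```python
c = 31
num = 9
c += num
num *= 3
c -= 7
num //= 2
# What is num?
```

Trace:
`c = 31` → c = 31
`num = 9` → num = 9
`c += num` → c = 40
`num *= 3` → num = 27
`c -= 7` → c = 33
`num //= 2` → num = 13
So num = 13

Answer: 13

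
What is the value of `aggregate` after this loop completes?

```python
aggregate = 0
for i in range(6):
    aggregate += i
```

Sum of 0 to 5 = 15
`aggregate` takes the values: 0 → 1 → 3 → 6 → 10 → 15

Answer: 15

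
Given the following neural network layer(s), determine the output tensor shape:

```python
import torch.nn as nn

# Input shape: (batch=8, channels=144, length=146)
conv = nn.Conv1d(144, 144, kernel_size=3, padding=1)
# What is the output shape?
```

Input: (8, 144, 146) -> Output: (8, 144, 146)

Answer: (8, 144, 146)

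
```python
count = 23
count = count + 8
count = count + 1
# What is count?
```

Trace:
`count = 23` → count = 23
`count = count + 8` → count = 31
`count = count + 1` → count = 32
So count = 32

Answer: 32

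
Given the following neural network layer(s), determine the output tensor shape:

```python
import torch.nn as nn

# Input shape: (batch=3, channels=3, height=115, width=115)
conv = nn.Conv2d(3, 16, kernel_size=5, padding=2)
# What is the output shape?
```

Input: (3, 3, 115, 115) -> Output: (3, 16, 115, 115)

Answer: (3, 16, 115, 115)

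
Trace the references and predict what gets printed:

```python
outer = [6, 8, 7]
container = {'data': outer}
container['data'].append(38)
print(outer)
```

Key concept: dict holds reference to list.
Step by step:
`outer = [6, 8, 7]` → outer = [6, 8, 7]
`container = {'data': outer}` → container = {'data': [6, 8, 7]}
`container['data'].append(38)` → outer = [6, 8, 7, 38]; container = {'data': [6, 8, 7, 38]}
`print(outer)` → prints [6, 8, 7, 38]

Answer: [6, 8, 7, 38]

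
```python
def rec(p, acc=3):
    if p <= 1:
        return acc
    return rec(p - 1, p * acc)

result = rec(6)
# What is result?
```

Accumulator trace (n, acc): (6, 3) -> (5, 18) -> (4, 90) -> (3, 360) -> (2, 1080) -> (1, 2160) -> return 2160

Answer: 2160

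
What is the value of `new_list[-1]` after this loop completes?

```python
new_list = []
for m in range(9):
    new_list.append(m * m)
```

Last element of squares 0 to 8
`new_list` takes the values: [] → [0] → [0, 1] → [0, 1, 4] → [0, 1, 4, 9] → [0, 1, 4, 9, 16] → [0, 1, 4, 9, 16, 25] → [0, 1, 4, 9, 16, 25, 36] → [0, 1, 4, 9, 16, 25, 36, 49] → [0, 1, 4, 9, 16, 25, 36, 49, 64]
So `new_list[-1]` = 64

Answer: 64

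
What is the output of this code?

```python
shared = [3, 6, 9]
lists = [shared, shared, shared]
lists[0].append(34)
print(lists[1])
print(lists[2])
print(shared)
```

Key concept: list of same reference.
Step by step:
`shared = [3, 6, 9]` → shared = [3, 6, 9]
`lists = [shared, shared, shared]` → lists = [[3, 6, 9], [3, 6, 9], [3, 6, 9]]
`lists[0].append(34)` → shared = [3, 6, 9, 34]; lists = [[3, 6, 9, 34], [3, 6, 9, 34], [3, 6, 9, 34]]
`print(lists[1])` → prints [3, 6, 9, 34]
`print(lists[2])` → prints [3, 6, 9, 34]
`print(shared)` → prints [3, 6, 9, 34]

Answer:
[3, 6, 9, 34]
[3, 6, 9, 34]
[3, 6, 9, 34]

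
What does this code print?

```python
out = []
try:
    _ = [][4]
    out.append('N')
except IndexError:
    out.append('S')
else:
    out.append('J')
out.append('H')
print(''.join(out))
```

Execution trace: 'S' (except IndexError) → 'H' (after the try/except). Output: SH

Answer: SH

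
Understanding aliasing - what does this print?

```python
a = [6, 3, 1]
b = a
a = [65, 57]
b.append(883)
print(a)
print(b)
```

Key concept: rebinding vs mutation: a is rebound to a new list, b still points at the original.
Step by step:
`a = [6, 3, 1]` → a = [6, 3, 1]
`b = a` → b = [6, 3, 1] (same object as a)
`a = [65, 57]` → a = [65, 57]
`b.append(883)` → b = [6, 3, 1, 883]
`print(a)` → prints [65, 57]
`print(b)` → prints [6, 3, 1, 883]

Answer:
[65, 57]
[6, 3, 1, 883]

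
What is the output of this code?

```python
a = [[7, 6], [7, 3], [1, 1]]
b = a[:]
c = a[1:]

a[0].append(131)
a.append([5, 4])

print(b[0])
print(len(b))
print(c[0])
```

Key concept: slice with nested mutation.
Step by step:
`a = [[7, 6], [7, 3], [1, 1]]` → a = [[7, 6], [7, 3], [1, 1]]
`b = a[:]` → b = [[7, 6], [7, 3], [1, 1]]
`c = a[1:]` → c = [[7, 3], [1, 1]]
`a[0].append(131)` → a = [[7, 6, 131], [7, 3], [1, 1]]; b = [[7, 6, 131], [7, 3], [1, 1]]
`a.append([5, 4])` → a = [[7, 6, 131], [7, 3], [1, 1], [5, 4]]
`print(b[0])` → prints [7, 6, 131]
`print(len(b))` → prints 3
`print(c[0])` → prints [7, 3]

Answer:
[7, 6, 131]
3
[7, 3]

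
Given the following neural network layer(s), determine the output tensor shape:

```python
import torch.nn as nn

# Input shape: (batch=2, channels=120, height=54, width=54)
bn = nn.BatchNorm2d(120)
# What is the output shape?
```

Input: (2, 120, 54, 54) -> Output: (2, 120, 54, 54)

Answer: (2, 120, 54, 54)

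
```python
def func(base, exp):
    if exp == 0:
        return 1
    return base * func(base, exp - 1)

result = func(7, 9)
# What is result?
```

func(7, 9) = 7 * 7 * 7 * 7 * 7 * 7 * 7 * 7 * 7 = 40353607

Answer: 40353607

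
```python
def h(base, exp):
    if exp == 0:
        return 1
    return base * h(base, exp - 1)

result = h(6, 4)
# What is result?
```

h(6, 4) = 6 * 6 * 6 * 6 = 1296

Answer: 1296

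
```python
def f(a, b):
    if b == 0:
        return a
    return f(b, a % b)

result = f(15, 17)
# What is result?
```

f(15, 17) -> f(17, 15) -> f(15, 2) -> f(2, 1) -> f(1, 0) -> 1

Answer: 1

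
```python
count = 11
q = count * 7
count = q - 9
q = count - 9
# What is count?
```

Trace:
`count = 11` → count = 11
`q = count * 7` → q = 77
`count = q - 9` → count = 68
`q = count - 9` → q = 59
So count = 68

Answer: 68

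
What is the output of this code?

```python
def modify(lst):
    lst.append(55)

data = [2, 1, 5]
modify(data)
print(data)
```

Key concept: function modifies passed list.
Step by step:
`data = [2, 1, 5]` → data = [2, 1, 5]
`modify(data)` → data = [2, 1, 5, 55]
`print(data)` → prints [2, 1, 5, 55]

Answer: [2, 1, 5, 55]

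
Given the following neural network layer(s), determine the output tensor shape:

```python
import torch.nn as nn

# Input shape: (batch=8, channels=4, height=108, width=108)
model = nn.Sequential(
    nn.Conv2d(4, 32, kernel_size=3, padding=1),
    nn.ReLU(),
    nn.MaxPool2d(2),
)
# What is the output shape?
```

Input: (8, 4, 108, 108) -> after Conv2d: (8, 32, 108, 108) -> after ReLU: (8, 32, 108, 108) -> Output: (8, 32, 54, 54)

Answer: (8, 32, 54, 54)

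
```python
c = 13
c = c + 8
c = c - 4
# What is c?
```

Trace:
`c = 13` → c = 13
`c = c + 8` → c = 21
`c = c - 4` → c = 17
So c = 17

Answer: 17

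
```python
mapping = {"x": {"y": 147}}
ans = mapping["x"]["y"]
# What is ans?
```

Trace:
`mapping = {"x": {"y": 147}}` → mapping = {'x': {'y': 147}}
`ans = mapping["x"]["y"]` → ans = 147
So ans = 147

Answer: 147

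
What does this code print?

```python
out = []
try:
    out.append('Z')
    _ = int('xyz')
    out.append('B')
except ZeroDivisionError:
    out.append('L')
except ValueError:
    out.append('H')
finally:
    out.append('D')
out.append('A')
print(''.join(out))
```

Execution trace: 'Z' (try body) → 'H' (except ValueError) → 'D' (finally) → 'A' (after the try/except). Output: ZHDA

Answer: ZHDA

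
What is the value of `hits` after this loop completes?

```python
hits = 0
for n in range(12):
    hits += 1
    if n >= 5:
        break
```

Loop breaks when n reaches 5, hits is 6
`hits` takes the values: 0 → 1 → 2 → 3 → 4 → 5 → 6

Answer: 6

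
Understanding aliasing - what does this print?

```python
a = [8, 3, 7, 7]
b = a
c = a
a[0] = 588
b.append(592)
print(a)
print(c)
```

Key concept: multiple aliases.
Step by step:
`a = [8, 3, 7, 7]` → a = [8, 3, 7, 7]
`b = a` → b = [8, 3, 7, 7] (same object as a)
`c = a` → c = [8, 3, 7, 7] (same object as a, b)
`a[0] = 588` → a = [588, 3, 7, 7] (same object as b, c); b = [588, 3, 7, 7] (same object as a, c); c = [588, 3, 7, 7] (same object as a, b)
`b.append(592)` → a = [588, 3, 7, 7, 592] (same object as b, c); b = [588, 3, 7, 7, 592] (same object as a, c); c = [588, 3, 7, 7, 592] (same object as a, b)
`print(a)` → prints [588, 3, 7, 7, 592]
`print(c)` → prints [588, 3, 7, 7, 592]

Answer:
[588, 3, 7, 7, 592]
[588, 3, 7, 7, 592]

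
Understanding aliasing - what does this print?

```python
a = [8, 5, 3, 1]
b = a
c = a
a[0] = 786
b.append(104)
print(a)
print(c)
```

Key concept: multiple aliases.
Step by step:
`a = [8, 5, 3, 1]` → a = [8, 5, 3, 1]
`b = a` → b = [8, 5, 3, 1] (same object as a)
`c = a` → c = [8, 5, 3, 1] (same object as a, b)
`a[0] = 786` → a = [786, 5, 3, 1] (same object as b, c); b = [786, 5, 3, 1] (same object as a, c); c = [786, 5, 3, 1] (same object as a, b)
`b.append(104)` → a = [786, 5, 3, 1, 104] (same object as b, c); b = [786, 5, 3, 1, 104] (same object as a, c); c = [786, 5, 3, 1, 104] (same object as a, b)
`print(a)` → prints [786, 5, 3, 1, 104]
`print(c)` → prints [786, 5, 3, 1, 104]

Answer:
[786, 5, 3, 1, 104]
[786, 5, 3, 1, 104]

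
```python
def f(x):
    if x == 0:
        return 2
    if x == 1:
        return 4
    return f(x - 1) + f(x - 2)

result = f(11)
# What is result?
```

Build up from base cases: f(0)=2, f(1)=4, f(2)=6, f(3)=10, f(4)=16, f(5)=26, f(6)=42, ..., f(11)=466

Answer: 466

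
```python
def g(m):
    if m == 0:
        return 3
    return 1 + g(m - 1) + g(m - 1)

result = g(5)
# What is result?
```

g(m) = 1 + 2·g(m-1), g(0)=3. Closed form: (3+1)·2^5 - 1 = 127.

Answer: 127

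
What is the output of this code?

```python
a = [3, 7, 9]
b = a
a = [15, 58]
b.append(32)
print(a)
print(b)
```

Key concept: rebinding vs mutation: a is rebound to a new list, b still points at the original.
Step by step:
`a = [3, 7, 9]` → a = [3, 7, 9]
`b = a` → b = [3, 7, 9] (same object as a)
`a = [15, 58]` → a = [15, 58]
`b.append(32)` → b = [3, 7, 9, 32]
`print(a)` → prints [15, 58]
`print(b)` → prints [3, 7, 9, 32]

Answer:
[15, 58]
[3, 7, 9, 32]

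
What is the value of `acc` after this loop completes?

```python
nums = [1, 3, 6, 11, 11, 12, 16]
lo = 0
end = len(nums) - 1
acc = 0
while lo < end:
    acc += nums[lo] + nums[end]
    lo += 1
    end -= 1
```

Sum of pairs from ends
`acc` takes the values: 0 → 17 → 32 → 49

Answer: 49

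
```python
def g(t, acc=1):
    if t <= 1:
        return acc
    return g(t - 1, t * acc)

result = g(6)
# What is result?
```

Accumulator trace (n, acc): (6, 1) -> (5, 6) -> (4, 30) -> (3, 120) -> (2, 360) -> (1, 720) -> return 720

Answer: 720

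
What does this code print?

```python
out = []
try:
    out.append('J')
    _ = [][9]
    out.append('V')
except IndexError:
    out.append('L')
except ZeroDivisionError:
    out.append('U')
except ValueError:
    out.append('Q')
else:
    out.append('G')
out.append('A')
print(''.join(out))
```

Execution trace: 'J' (try body) → 'L' (except IndexError) → 'A' (after the try/except). Output: JLA

Answer: JLA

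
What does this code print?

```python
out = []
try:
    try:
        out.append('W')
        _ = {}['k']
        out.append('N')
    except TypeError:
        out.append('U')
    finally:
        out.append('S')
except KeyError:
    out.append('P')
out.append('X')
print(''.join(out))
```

Execution trace: 'W' (try body) → 'S' (finally) → 'P' (outer except KeyError) → 'X' (after the try/except). Output: WSPX

Answer: WSPX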